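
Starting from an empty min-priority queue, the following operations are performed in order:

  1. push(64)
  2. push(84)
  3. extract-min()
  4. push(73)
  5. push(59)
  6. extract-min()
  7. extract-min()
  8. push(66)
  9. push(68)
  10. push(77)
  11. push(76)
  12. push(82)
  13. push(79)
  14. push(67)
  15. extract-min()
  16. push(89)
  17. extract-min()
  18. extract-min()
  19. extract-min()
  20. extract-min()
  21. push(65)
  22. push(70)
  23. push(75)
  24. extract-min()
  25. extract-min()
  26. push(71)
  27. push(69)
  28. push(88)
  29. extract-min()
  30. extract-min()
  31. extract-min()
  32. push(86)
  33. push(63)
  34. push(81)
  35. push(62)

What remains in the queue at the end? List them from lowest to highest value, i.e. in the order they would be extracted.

insert 64 → {64}
insert 84 → {64, 84}
extract-min → 64; now {84}
insert 73 → {73, 84}
insert 59 → {59, 73, 84}
extract-min → 59; now {73, 84}
extract-min → 73; now {84}
insert 66 → {66, 84}
insert 68 → {66, 68, 84}
insert 77 → {66, 68, 77, 84}
insert 76 → {66, 68, 76, 77, 84}
insert 82 → {66, 68, 76, 77, 82, 84}
insert 79 → {66, 68, 76, 77, 79, 82, 84}
insert 67 → {66, 67, 68, 76, 77, 79, 82, 84}
extract-min → 66; now {67, 68, 76, 77, 79, 82, 84}
insert 89 → {67, 68, 76, 77, 79, 82, 84, 89}
extract-min → 67; now {68, 76, 77, 79, 82, 84, 89}
extract-min → 68; now {76, 77, 79, 82, 84, 89}
extract-min → 76; now {77, 79, 82, 84, 89}
extract-min → 77; now {79, 82, 84, 89}
insert 65 → {65, 79, 82, 84, 89}
insert 70 → {65, 70, 79, 82, 84, 89}
insert 75 → {65, 70, 75, 79, 82, 84, 89}
extract-min → 65; now {70, 75, 79, 82, 84, 89}
extract-min → 70; now {75, 79, 82, 84, 89}
insert 71 → {71, 75, 79, 82, 84, 89}
insert 69 → {69, 71, 75, 79, 82, 84, 89}
insert 88 → {69, 71, 75, 79, 82, 84, 88, 89}
extract-min → 69; now {71, 75, 79, 82, 84, 88, 89}
extract-min → 71; now {75, 79, 82, 84, 88, 89}
extract-min → 75; now {79, 82, 84, 88, 89}
insert 86 → {79, 82, 84, 86, 88, 89}
insert 63 → {63, 79, 82, 84, 86, 88, 89}
insert 81 → {63, 79, 81, 82, 84, 86, 88, 89}
insert 62 → {62, 63, 79, 81, 82, 84, 86, 88, 89}

62 → 63 → 79 → 81 → 82 → 84 → 86 → 88 → 89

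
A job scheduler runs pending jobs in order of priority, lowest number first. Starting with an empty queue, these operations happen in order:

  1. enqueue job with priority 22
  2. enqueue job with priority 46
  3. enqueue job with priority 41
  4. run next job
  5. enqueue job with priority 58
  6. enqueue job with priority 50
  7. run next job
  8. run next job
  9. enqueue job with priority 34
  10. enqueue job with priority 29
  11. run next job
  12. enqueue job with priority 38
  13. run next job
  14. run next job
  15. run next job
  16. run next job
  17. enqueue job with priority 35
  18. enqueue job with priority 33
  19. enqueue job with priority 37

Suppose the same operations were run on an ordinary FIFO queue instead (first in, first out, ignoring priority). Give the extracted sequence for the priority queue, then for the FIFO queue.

insert 22 → {22}
insert 46 → {22, 46}
insert 41 → {22, 41, 46}
run next job → 22; now {41, 46}
insert 58 → {41, 46, 58}
insert 50 → {41, 46, 50, 58}
run next job → 41; now {46, 50, 58}
run next job → 46; now {50, 58}
insert 34 → {34, 50, 58}
insert 29 → {29, 34, 50, 58}
run next job → 29; now {34, 50, 58}
insert 38 → {34, 38, 50, 58}
run next job → 34; now {38, 50, 58}
run next job → 38; now {50, 58}
run next job → 50; now {58}
run next job → 58; now {}
insert 35 → {35}
insert 33 → {33, 35}
insert 37 → {33, 35, 37}

priority queue: 22 → 41 → 46 → 29 → 34 → 38 → 50 → 58; FIFO queue: 22, 46, 41, 58, 50, 34, 29, 38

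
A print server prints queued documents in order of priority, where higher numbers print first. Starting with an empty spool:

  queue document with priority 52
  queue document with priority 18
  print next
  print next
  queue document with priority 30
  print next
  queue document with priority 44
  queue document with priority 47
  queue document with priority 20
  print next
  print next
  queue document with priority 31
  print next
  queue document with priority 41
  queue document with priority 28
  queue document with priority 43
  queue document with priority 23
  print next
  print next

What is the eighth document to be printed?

41

insert 52 → {52}
insert 18 → {52, 18}
print next → 52; now {18}
print next → 18; now {}
insert 30 → {30}
print next → 30; now {}
insert 44 → {44}
insert 47 → {47, 44}
insert 20 → {47, 44, 20}
print next → 47; now {44, 20}
print next → 44; now {20}
insert 31 → {31, 20}
print next → 31; now {20}
insert 41 → {41, 20}
insert 28 → {41, 28, 20}
insert 43 → {43, 41, 28, 20}
insert 23 → {43, 41, 28, 23, 20}
print next → 43; now {41, 28, 23, 20}
print next → 41; now {28, 23, 20}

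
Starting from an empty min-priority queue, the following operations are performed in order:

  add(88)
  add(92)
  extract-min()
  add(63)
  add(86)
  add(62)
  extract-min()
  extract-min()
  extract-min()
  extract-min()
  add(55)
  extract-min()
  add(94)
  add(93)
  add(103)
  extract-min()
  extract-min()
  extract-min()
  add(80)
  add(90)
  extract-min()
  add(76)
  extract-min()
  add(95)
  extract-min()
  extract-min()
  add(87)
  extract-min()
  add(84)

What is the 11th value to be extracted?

insert 88 → {88}
insert 92 → {88, 92}
extract-min → 88; now {92}
insert 63 → {63, 92}
insert 86 → {63, 86, 92}
insert 62 → {62, 63, 86, 92}
extract-min → 62; now {63, 86, 92}
extract-min → 63; now {86, 92}
extract-min → 86; now {92}
extract-min → 92; now {}
insert 55 → {55}
extract-min → 55; now {}
insert 94 → {94}
insert 93 → {93, 94}
insert 103 → {93, 94, 103}
extract-min → 93; now {94, 103}
extract-min → 94; now {103}
extract-min → 103; now {}
insert 80 → {80}
insert 90 → {80, 90}
extract-min → 80; now {90}
insert 76 → {76, 90}
extract-min → 76; now {90}
insert 95 → {90, 95}
extract-min → 90; now {95}
extract-min → 95; now {}
insert 87 → {87}
extract-min → 87; now {}
insert 84 → {84}

76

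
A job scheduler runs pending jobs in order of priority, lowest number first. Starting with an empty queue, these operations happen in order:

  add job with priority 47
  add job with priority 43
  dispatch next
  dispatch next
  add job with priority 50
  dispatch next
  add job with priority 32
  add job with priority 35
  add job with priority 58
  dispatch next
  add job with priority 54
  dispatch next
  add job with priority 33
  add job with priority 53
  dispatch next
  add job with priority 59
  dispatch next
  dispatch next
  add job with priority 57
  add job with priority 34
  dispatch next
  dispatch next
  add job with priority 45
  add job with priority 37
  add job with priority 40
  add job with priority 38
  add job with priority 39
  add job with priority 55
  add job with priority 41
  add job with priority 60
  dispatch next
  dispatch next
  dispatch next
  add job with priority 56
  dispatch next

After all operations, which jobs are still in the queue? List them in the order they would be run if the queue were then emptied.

insert 47 → {47}
insert 43 → {43, 47}
dispatch next → 43; now {47}
dispatch next → 47; now {}
insert 50 → {50}
dispatch next → 50; now {}
insert 32 → {32}
insert 35 → {32, 35}
insert 58 → {32, 35, 58}
dispatch next → 32; now {35, 58}
insert 54 → {35, 54, 58}
dispatch next → 35; now {54, 58}
insert 33 → {33, 54, 58}
insert 53 → {33, 53, 54, 58}
dispatch next → 33; now {53, 54, 58}
insert 59 → {53, 54, 58, 59}
dispatch next → 53; now {54, 58, 59}
dispatch next → 54; now {58, 59}
insert 57 → {57, 58, 59}
insert 34 → {34, 57, 58, 59}
dispatch next → 34; now {57, 58, 59}
dispatch next → 57; now {58, 59}
insert 45 → {45, 58, 59}
insert 37 → {37, 45, 58, 59}
insert 40 → {37, 40, 45, 58, 59}
insert 38 → {37, 38, 40, 45, 58, 59}
insert 39 → {37, 38, 39, 40, 45, 58, 59}
insert 55 → {37, 38, 39, 40, 45, 55, 58, 59}
insert 41 → {37, 38, 39, 40, 41, 45, 55, 58, 59}
insert 60 → {37, 38, 39, 40, 41, 45, 55, 58, 59, 60}
dispatch next → 37; now {38, 39, 40, 41, 45, 55, 58, 59, 60}
dispatch next → 38; now {39, 40, 41, 45, 55, 58, 59, 60}
dispatch next → 39; now {40, 41, 45, 55, 58, 59, 60}
insert 56 → {40, 41, 45, 55, 56, 58, 59, 60}
dispatch next → 40; now {41, 45, 55, 56, 58, 59, 60}

[41, 45, 55, 56, 58, 59, 60]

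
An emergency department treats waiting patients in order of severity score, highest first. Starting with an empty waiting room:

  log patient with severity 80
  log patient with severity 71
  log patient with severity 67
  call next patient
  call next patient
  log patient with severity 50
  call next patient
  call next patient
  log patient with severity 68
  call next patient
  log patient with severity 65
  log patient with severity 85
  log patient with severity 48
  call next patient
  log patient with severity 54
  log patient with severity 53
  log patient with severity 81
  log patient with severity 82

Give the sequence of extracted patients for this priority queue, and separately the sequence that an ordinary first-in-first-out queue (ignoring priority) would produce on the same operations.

priority queue: 80 → 71 → 67 → 50 → 68 → 85; FIFO queue: [80, 71, 67, 50, 68, 65]

insert 80 → {80}
insert 71 → {80, 71}
insert 67 → {80, 71, 67}
call next patient → 80; now {71, 67}
call next patient → 71; now {67}
insert 50 → {67, 50}
call next patient → 67; now {50}
call next patient → 50; now {}
insert 68 → {68}
call next patient → 68; now {}
insert 65 → {65}
insert 85 → {85, 65}
insert 48 → {85, 65, 48}
call next patient → 85; now {65, 48}
insert 54 → {65, 54, 48}
insert 53 → {65, 54, 53, 48}
insert 81 → {81, 65, 54, 53, 48}
insert 82 → {82, 81, 65, 54, 53, 48}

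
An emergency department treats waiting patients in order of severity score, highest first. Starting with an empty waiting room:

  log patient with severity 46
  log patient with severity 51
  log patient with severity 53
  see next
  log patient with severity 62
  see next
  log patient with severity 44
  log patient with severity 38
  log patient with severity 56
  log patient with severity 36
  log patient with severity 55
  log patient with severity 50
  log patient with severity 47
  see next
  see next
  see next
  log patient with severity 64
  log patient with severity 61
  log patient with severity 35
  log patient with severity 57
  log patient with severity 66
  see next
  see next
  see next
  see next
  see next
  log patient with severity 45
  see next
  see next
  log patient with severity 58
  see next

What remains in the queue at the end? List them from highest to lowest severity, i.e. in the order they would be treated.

45 → 44 → 38 → 36 → 35

insert 46 → {46}
insert 51 → {51, 46}
insert 53 → {53, 51, 46}
see next → 53; now {51, 46}
insert 62 → {62, 51, 46}
see next → 62; now {51, 46}
insert 44 → {51, 46, 44}
insert 38 → {51, 46, 44, 38}
insert 56 → {56, 51, 46, 44, 38}
insert 36 → {56, 51, 46, 44, 38, 36}
insert 55 → {56, 55, 51, 46, 44, 38, 36}
insert 50 → {56, 55, 51, 50, 46, 44, 38, 36}
insert 47 → {56, 55, 51, 50, 47, 46, 44, 38, 36}
see next → 56; now {55, 51, 50, 47, 46, 44, 38, 36}
see next → 55; now {51, 50, 47, 46, 44, 38, 36}
see next → 51; now {50, 47, 46, 44, 38, 36}
insert 64 → {64, 50, 47, 46, 44, 38, 36}
insert 61 → {64, 61, 50, 47, 46, 44, 38, 36}
insert 35 → {64, 61, 50, 47, 46, 44, 38, 36, 35}
insert 57 → {64, 61, 57, 50, 47, 46, 44, 38, 36, 35}
insert 66 → {66, 64, 61, 57, 50, 47, 46, 44, 38, 36, 35}
see next → 66; now {64, 61, 57, 50, 47, 46, 44, 38, 36, 35}
see next → 64; now {61, 57, 50, 47, 46, 44, 38, 36, 35}
see next → 61; now {57, 50, 47, 46, 44, 38, 36, 35}
see next → 57; now {50, 47, 46, 44, 38, 36, 35}
see next → 50; now {47, 46, 44, 38, 36, 35}
insert 45 → {47, 46, 45, 44, 38, 36, 35}
see next → 47; now {46, 45, 44, 38, 36, 35}
see next → 46; now {45, 44, 38, 36, 35}
insert 58 → {58, 45, 44, 38, 36, 35}
see next → 58; now {45, 44, 38, 36, 35}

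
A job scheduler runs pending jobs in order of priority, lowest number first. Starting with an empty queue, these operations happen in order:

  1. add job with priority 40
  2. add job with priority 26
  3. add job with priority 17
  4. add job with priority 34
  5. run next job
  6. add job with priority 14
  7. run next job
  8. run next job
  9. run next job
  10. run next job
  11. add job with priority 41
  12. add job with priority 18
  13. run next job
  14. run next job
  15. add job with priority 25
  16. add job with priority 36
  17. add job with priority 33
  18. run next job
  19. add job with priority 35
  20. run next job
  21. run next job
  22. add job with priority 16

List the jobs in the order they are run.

17, 14, 26, 34, 40, 18, 41, 25, 33, 35

insert 40 → {40}
insert 26 → {26, 40}
insert 17 → {17, 26, 40}
insert 34 → {17, 26, 34, 40}
run next job → 17; now {26, 34, 40}
insert 14 → {14, 26, 34, 40}
run next job → 14; now {26, 34, 40}
run next job → 26; now {34, 40}
run next job → 34; now {40}
run next job → 40; now {}
insert 41 → {41}
insert 18 → {18, 41}
run next job → 18; now {41}
run next job → 41; now {}
insert 25 → {25}
insert 36 → {25, 36}
insert 33 → {25, 33, 36}
run next job → 25; now {33, 36}
insert 35 → {33, 35, 36}
run next job → 33; now {35, 36}
run next job → 35; now {36}
insert 16 → {16, 36}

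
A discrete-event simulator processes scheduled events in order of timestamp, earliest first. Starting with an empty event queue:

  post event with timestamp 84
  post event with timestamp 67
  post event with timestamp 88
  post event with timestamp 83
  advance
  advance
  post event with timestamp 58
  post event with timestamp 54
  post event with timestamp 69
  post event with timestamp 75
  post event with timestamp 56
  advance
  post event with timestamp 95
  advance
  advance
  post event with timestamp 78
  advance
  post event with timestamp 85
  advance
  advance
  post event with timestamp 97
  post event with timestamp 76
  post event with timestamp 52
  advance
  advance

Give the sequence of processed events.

67, 83, 54, 56, 58, 69, 75, 78, 52, 76

insert 84 → {84}
insert 67 → {67, 84}
insert 88 → {67, 84, 88}
insert 83 → {67, 83, 84, 88}
advance → 67; now {83, 84, 88}
advance → 83; now {84, 88}
insert 58 → {58, 84, 88}
insert 54 → {54, 58, 84, 88}
insert 69 → {54, 58, 69, 84, 88}
insert 75 → {54, 58, 69, 75, 84, 88}
insert 56 → {54, 56, 58, 69, 75, 84, 88}
advance → 54; now {56, 58, 69, 75, 84, 88}
insert 95 → {56, 58, 69, 75, 84, 88, 95}
advance → 56; now {58, 69, 75, 84, 88, 95}
advance → 58; now {69, 75, 84, 88, 95}
insert 78 → {69, 75, 78, 84, 88, 95}
advance → 69; now {75, 78, 84, 88, 95}
insert 85 → {75, 78, 84, 85, 88, 95}
advance → 75; now {78, 84, 85, 88, 95}
advance → 78; now {84, 85, 88, 95}
insert 97 → {84, 85, 88, 95, 97}
insert 76 → {76, 84, 85, 88, 95, 97}
insert 52 → {52, 76, 84, 85, 88, 95, 97}
advance → 52; now {76, 84, 85, 88, 95, 97}
advance → 76; now {84, 85, 88, 95, 97}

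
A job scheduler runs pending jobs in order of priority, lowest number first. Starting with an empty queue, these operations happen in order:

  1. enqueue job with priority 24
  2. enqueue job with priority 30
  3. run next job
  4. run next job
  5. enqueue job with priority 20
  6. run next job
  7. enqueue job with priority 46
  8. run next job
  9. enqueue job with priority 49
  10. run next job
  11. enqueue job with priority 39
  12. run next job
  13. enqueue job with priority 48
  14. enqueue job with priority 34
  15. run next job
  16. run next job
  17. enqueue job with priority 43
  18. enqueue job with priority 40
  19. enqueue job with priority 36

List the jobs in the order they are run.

insert 24 → {24}
insert 30 → {24, 30}
run next job → 24; now {30}
run next job → 30; now {}
insert 20 → {20}
run next job → 20; now {}
insert 46 → {46}
run next job → 46; now {}
insert 49 → {49}
run next job → 49; now {}
insert 39 → {39}
run next job → 39; now {}
insert 48 → {48}
insert 34 → {34, 48}
run next job → 34; now {48}
run next job → 48; now {}
insert 43 → {43}
insert 40 → {40, 43}
insert 36 → {36, 40, 43}

[24, 30, 20, 46, 49, 39, 34, 48]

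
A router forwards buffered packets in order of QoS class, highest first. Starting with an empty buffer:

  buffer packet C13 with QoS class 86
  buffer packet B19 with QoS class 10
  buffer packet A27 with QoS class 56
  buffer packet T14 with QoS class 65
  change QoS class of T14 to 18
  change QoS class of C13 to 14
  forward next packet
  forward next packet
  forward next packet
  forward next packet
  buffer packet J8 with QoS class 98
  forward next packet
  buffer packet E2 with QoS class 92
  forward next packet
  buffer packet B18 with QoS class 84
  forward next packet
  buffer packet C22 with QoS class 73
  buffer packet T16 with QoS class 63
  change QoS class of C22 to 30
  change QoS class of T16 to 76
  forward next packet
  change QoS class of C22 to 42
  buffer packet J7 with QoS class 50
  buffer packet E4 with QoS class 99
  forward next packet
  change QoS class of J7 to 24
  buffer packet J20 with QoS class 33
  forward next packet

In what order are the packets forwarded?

add C13 (QoS class 86) → {C13:86}
add B19 (QoS class 10) → {C13:86, B19:10}
add A27 (QoS class 56) → {C13:86, A27:56, B19:10}
add T14 (QoS class 65) → {C13:86, T14:65, A27:56, B19:10}
update T14 to QoS class 18 → {C13:86, A27:56, T14:18, B19:10}
update C13 to QoS class 14 → {A27:56, T14:18, C13:14, B19:10}
forward next packet → A27; now {T14:18, C13:14, B19:10}
forward next packet → T14; now {C13:14, B19:10}
forward next packet → C13; now {B19:10}
forward next packet → B19; now {}
add J8 (QoS class 98) → {J8:98}
forward next packet → J8; now {}
add E2 (QoS class 92) → {E2:92}
forward next packet → E2; now {}
add B18 (QoS class 84) → {B18:84}
forward next packet → B18; now {}
add C22 (QoS class 73) → {C22:73}
add T16 (QoS class 63) → {C22:73, T16:63}
update C22 to QoS class 30 → {T16:63, C22:30}
update T16 to QoS class 76 → {T16:76, C22:30}
forward next packet → T16; now {C22:30}
update C22 to QoS class 42 → {C22:42}
add J7 (QoS class 50) → {J7:50, C22:42}
add E4 (QoS class 99) → {E4:99, J7:50, C22:42}
forward next packet → E4; now {J7:50, C22:42}
update J7 to QoS class 24 → {C22:42, J7:24}
add J20 (QoS class 33) → {C22:42, J20:33, J7:24}
forward next packet → C22; now {J20:33, J7:24}

[A27, T14, C13, B19, J8, E2, B18, T16, E4, C22]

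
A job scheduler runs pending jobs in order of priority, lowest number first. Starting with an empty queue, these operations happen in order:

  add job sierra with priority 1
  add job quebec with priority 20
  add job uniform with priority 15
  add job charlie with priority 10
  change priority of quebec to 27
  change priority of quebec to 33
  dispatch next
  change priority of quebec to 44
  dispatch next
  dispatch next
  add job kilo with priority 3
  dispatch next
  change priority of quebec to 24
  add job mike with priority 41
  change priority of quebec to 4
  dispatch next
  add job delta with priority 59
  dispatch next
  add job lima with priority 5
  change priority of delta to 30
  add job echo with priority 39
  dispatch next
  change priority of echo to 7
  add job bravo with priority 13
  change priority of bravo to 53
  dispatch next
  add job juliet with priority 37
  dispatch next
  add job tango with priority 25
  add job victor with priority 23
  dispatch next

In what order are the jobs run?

add sierra (priority 1) → {sierra:1}
add quebec (priority 20) → {sierra:1, quebec:20}
add uniform (priority 15) → {sierra:1, uniform:15, quebec:20}
add charlie (priority 10) → {sierra:1, charlie:10, uniform:15, quebec:20}
update quebec to priority 27 → {sierra:1, charlie:10, uniform:15, quebec:27}
update quebec to priority 33 → {sierra:1, charlie:10, uniform:15, quebec:33}
dispatch next → sierra; now {charlie:10, uniform:15, quebec:33}
update quebec to priority 44 → {charlie:10, uniform:15, quebec:44}
dispatch next → charlie; now {uniform:15, quebec:44}
dispatch next → uniform; now {quebec:44}
add kilo (priority 3) → {kilo:3, quebec:44}
dispatch next → kilo; now {quebec:44}
update quebec to priority 24 → {quebec:24}
add mike (priority 41) → {quebec:24, mike:41}
update quebec to priority 4 → {quebec:4, mike:41}
dispatch next → quebec; now {mike:41}
add delta (priority 59) → {mike:41, delta:59}
dispatch next → mike; now {delta:59}
add lima (priority 5) → {lima:5, delta:59}
update delta to priority 30 → {lima:5, delta:30}
add echo (priority 39) → {lima:5, delta:30, echo:39}
dispatch next → lima; now {delta:30, echo:39}
update echo to priority 7 → {echo:7, delta:30}
add bravo (priority 13) → {echo:7, bravo:13, delta:30}
update bravo to priority 53 → {echo:7, delta:30, bravo:53}
dispatch next → echo; now {delta:30, bravo:53}
add juliet (priority 37) → {delta:30, juliet:37, bravo:53}
dispatch next → delta; now {juliet:37, bravo:53}
add tango (priority 25) → {tango:25, juliet:37, bravo:53}
add victor (priority 23) → {victor:23, tango:25, juliet:37, bravo:53}
dispatch next → victor; now {tango:25, juliet:37, bravo:53}

sierra, charlie, uniform, kilo, quebec, mike, lima, echo, delta, victor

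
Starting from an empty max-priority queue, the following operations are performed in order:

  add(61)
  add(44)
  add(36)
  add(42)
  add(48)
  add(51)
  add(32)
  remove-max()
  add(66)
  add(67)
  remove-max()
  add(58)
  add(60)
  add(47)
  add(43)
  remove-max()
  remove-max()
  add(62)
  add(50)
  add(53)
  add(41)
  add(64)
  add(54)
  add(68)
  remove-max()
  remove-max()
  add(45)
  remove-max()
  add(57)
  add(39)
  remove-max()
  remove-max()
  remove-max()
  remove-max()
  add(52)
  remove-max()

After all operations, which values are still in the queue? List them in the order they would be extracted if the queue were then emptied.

51, 50, 48, 47, 45, 44, 43, 42, 41, 39, 36, 32

insert 61 → {61}
insert 44 → {61, 44}
insert 36 → {61, 44, 36}
insert 42 → {61, 44, 42, 36}
insert 48 → {61, 48, 44, 42, 36}
insert 51 → {61, 51, 48, 44, 42, 36}
insert 32 → {61, 51, 48, 44, 42, 36, 32}
remove-max → 61; now {51, 48, 44, 42, 36, 32}
insert 66 → {66, 51, 48, 44, 42, 36, 32}
insert 67 → {67, 66, 51, 48, 44, 42, 36, 32}
remove-max → 67; now {66, 51, 48, 44, 42, 36, 32}
insert 58 → {66, 58, 51, 48, 44, 42, 36, 32}
insert 60 → {66, 60, 58, 51, 48, 44, 42, 36, 32}
insert 47 → {66, 60, 58, 51, 48, 47, 44, 42, 36, 32}
insert 43 → {66, 60, 58, 51, 48, 47, 44, 43, 42, 36, 32}
remove-max → 66; now {60, 58, 51, 48, 47, 44, 43, 42, 36, 32}
remove-max → 60; now {58, 51, 48, 47, 44, 43, 42, 36, 32}
insert 62 → {62, 58, 51, 48, 47, 44, 43, 42, 36, 32}
insert 50 → {62, 58, 51, 50, 48, 47, 44, 43, 42, 36, 32}
insert 53 → {62, 58, 53, 51, 50, 48, 47, 44, 43, 42, 36, 32}
insert 41 → {62, 58, 53, 51, 50, 48, 47, 44, 43, 42, 41, 36, 32}
insert 64 → {64, 62, 58, 53, 51, 50, 48, 47, 44, 43, 42, 41, 36, 32}
insert 54 → {64, 62, 58, 54, 53, 51, 50, 48, 47, 44, 43, 42, 41, 36, 32}
insert 68 → {68, 64, 62, 58, 54, 53, 51, 50, 48, 47, 44, 43, 42, 41, 36, 32}
remove-max → 68; now {64, 62, 58, 54, 53, 51, 50, 48, 47, 44, 43, 42, 41, 36, 32}
remove-max → 64; now {62, 58, 54, 53, 51, 50, 48, 47, 44, 43, 42, 41, 36, 32}
insert 45 → {62, 58, 54, 53, 51, 50, 48, 47, 45, 44, 43, 42, 41, 36, 32}
remove-max → 62; now {58, 54, 53, 51, 50, 48, 47, 45, 44, 43, 42, 41, 36, 32}
insert 57 → {58, 57, 54, 53, 51, 50, 48, 47, 45, 44, 43, 42, 41, 36, 32}
insert 39 → {58, 57, 54, 53, 51, 50, 48, 47, 45, 44, 43, 42, 41, 39, 36, 32}
remove-max → 58; now {57, 54, 53, 51, 50, 48, 47, 45, 44, 43, 42, 41, 39, 36, 32}
remove-max → 57; now {54, 53, 51, 50, 48, 47, 45, 44, 43, 42, 41, 39, 36, 32}
remove-max → 54; now {53, 51, 50, 48, 47, 45, 44, 43, 42, 41, 39, 36, 32}
remove-max → 53; now {51, 50, 48, 47, 45, 44, 43, 42, 41, 39, 36, 32}
insert 52 → {52, 51, 50, 48, 47, 45, 44, 43, 42, 41, 39, 36, 32}
remove-max → 52; now {51, 50, 48, 47, 45, 44, 43, 42, 41, 39, 36, 32}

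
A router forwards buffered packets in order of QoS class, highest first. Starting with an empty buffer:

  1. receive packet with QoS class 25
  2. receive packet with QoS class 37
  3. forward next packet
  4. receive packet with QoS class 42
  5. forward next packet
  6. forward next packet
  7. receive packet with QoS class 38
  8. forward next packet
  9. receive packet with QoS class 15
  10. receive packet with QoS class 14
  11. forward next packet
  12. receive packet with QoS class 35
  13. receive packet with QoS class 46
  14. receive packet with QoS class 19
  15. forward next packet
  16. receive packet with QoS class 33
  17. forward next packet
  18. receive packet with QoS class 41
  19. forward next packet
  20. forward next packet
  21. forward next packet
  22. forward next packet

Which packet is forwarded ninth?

33

insert 25 → {25}
insert 37 → {37, 25}
forward next packet → 37; now {25}
insert 42 → {42, 25}
forward next packet → 42; now {25}
forward next packet → 25; now {}
insert 38 → {38}
forward next packet → 38; now {}
insert 15 → {15}
insert 14 → {15, 14}
forward next packet → 15; now {14}
insert 35 → {35, 14}
insert 46 → {46, 35, 14}
insert 19 → {46, 35, 19, 14}
forward next packet → 46; now {35, 19, 14}
insert 33 → {35, 33, 19, 14}
forward next packet → 35; now {33, 19, 14}
insert 41 → {41, 33, 19, 14}
forward next packet → 41; now {33, 19, 14}
forward next packet → 33; now {19, 14}
forward next packet → 19; now {14}
forward next packet → 14; now {}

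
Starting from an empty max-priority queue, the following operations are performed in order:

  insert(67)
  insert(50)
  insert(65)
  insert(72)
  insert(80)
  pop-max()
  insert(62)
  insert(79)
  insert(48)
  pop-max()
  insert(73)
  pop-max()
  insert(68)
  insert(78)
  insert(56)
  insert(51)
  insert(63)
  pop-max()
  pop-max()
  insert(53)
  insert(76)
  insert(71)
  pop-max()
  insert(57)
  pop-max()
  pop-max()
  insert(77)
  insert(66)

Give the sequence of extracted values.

[80, 79, 73, 78, 72, 76, 71, 68]

insert 67 → {67}
insert 50 → {67, 50}
insert 65 → {67, 65, 50}
insert 72 → {72, 67, 65, 50}
insert 80 → {80, 72, 67, 65, 50}
pop-max → 80; now {72, 67, 65, 50}
insert 62 → {72, 67, 65, 62, 50}
insert 79 → {79, 72, 67, 65, 62, 50}
insert 48 → {79, 72, 67, 65, 62, 50, 48}
pop-max → 79; now {72, 67, 65, 62, 50, 48}
insert 73 → {73, 72, 67, 65, 62, 50, 48}
pop-max → 73; now {72, 67, 65, 62, 50, 48}
insert 68 → {72, 68, 67, 65, 62, 50, 48}
insert 78 → {78, 72, 68, 67, 65, 62, 50, 48}
insert 56 → {78, 72, 68, 67, 65, 62, 56, 50, 48}
insert 51 → {78, 72, 68, 67, 65, 62, 56, 51, 50, 48}
insert 63 → {78, 72, 68, 67, 65, 63, 62, 56, 51, 50, 48}
pop-max → 78; now {72, 68, 67, 65, 63, 62, 56, 51, 50, 48}
pop-max → 72; now {68, 67, 65, 63, 62, 56, 51, 50, 48}
insert 53 → {68, 67, 65, 63, 62, 56, 53, 51, 50, 48}
insert 76 → {76, 68, 67, 65, 63, 62, 56, 53, 51, 50, 48}
insert 71 → {76, 71, 68, 67, 65, 63, 62, 56, 53, 51, 50, 48}
pop-max → 76; now {71, 68, 67, 65, 63, 62, 56, 53, 51, 50, 48}
insert 57 → {71, 68, 67, 65, 63, 62, 57, 56, 53, 51, 50, 48}
pop-max → 71; now {68, 67, 65, 63, 62, 57, 56, 53, 51, 50, 48}
pop-max → 68; now {67, 65, 63, 62, 57, 56, 53, 51, 50, 48}
insert 77 → {77, 67, 65, 63, 62, 57, 56, 53, 51, 50, 48}
insert 66 → {77, 67, 66, 65, 63, 62, 57, 56, 53, 51, 50, 48}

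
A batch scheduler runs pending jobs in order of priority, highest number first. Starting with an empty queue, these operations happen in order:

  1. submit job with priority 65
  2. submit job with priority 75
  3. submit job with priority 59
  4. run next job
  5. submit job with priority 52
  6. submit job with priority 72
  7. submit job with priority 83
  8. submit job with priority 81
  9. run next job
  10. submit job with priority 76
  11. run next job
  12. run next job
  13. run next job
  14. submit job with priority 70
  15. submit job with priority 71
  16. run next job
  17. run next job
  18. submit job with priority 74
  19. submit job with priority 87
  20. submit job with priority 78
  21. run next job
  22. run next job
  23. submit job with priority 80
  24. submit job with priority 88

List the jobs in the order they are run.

insert 65 → {65}
insert 75 → {75, 65}
insert 59 → {75, 65, 59}
run next job → 75; now {65, 59}
insert 52 → {65, 59, 52}
insert 72 → {72, 65, 59, 52}
insert 83 → {83, 72, 65, 59, 52}
insert 81 → {83, 81, 72, 65, 59, 52}
run next job → 83; now {81, 72, 65, 59, 52}
insert 76 → {81, 76, 72, 65, 59, 52}
run next job → 81; now {76, 72, 65, 59, 52}
run next job → 76; now {72, 65, 59, 52}
run next job → 72; now {65, 59, 52}
insert 70 → {70, 65, 59, 52}
insert 71 → {71, 70, 65, 59, 52}
run next job → 71; now {70, 65, 59, 52}
run next job → 70; now {65, 59, 52}
insert 74 → {74, 65, 59, 52}
insert 87 → {87, 74, 65, 59, 52}
insert 78 → {87, 78, 74, 65, 59, 52}
run next job → 87; now {78, 74, 65, 59, 52}
run next job → 78; now {74, 65, 59, 52}
insert 80 → {80, 74, 65, 59, 52}
insert 88 → {88, 80, 74, 65, 59, 52}

75 → 83 → 81 → 76 → 72 → 71 → 70 → 87 → 78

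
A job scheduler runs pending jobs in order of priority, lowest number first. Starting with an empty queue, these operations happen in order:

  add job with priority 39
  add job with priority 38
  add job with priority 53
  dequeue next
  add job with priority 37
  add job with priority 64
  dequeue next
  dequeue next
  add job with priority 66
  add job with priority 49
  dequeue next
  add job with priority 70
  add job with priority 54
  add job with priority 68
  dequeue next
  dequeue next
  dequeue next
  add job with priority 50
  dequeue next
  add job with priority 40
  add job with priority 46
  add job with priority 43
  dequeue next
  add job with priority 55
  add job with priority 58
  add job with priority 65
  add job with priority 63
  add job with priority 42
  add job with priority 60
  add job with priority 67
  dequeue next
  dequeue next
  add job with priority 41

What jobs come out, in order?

[38, 37, 39, 49, 53, 54, 64, 50, 40, 42, 43]

insert 39 → {39}
insert 38 → {38, 39}
insert 53 → {38, 39, 53}
dequeue next → 38; now {39, 53}
insert 37 → {37, 39, 53}
insert 64 → {37, 39, 53, 64}
dequeue next → 37; now {39, 53, 64}
dequeue next → 39; now {53, 64}
insert 66 → {53, 64, 66}
insert 49 → {49, 53, 64, 66}
dequeue next → 49; now {53, 64, 66}
insert 70 → {53, 64, 66, 70}
insert 54 → {53, 54, 64, 66, 70}
insert 68 → {53, 54, 64, 66, 68, 70}
dequeue next → 53; now {54, 64, 66, 68, 70}
dequeue next → 54; now {64, 66, 68, 70}
dequeue next → 64; now {66, 68, 70}
insert 50 → {50, 66, 68, 70}
dequeue next → 50; now {66, 68, 70}
insert 40 → {40, 66, 68, 70}
insert 46 → {40, 46, 66, 68, 70}
insert 43 → {40, 43, 46, 66, 68, 70}
dequeue next → 40; now {43, 46, 66, 68, 70}
insert 55 → {43, 46, 55, 66, 68, 70}
insert 58 → {43, 46, 55, 58, 66, 68, 70}
insert 65 → {43, 46, 55, 58, 65, 66, 68, 70}
insert 63 → {43, 46, 55, 58, 63, 65, 66, 68, 70}
insert 42 → {42, 43, 46, 55, 58, 63, 65, 66, 68, 70}
insert 60 → {42, 43, 46, 55, 58, 60, 63, 65, 66, 68, 70}
insert 67 → {42, 43, 46, 55, 58, 60, 63, 65, 66, 67, 68, 70}
dequeue next → 42; now {43, 46, 55, 58, 60, 63, 65, 66, 67, 68, 70}
dequeue next → 43; now {46, 55, 58, 60, 63, 65, 66, 67, 68, 70}
insert 41 → {41, 46, 55, 58, 60, 63, 65, 66, 67, 68, 70}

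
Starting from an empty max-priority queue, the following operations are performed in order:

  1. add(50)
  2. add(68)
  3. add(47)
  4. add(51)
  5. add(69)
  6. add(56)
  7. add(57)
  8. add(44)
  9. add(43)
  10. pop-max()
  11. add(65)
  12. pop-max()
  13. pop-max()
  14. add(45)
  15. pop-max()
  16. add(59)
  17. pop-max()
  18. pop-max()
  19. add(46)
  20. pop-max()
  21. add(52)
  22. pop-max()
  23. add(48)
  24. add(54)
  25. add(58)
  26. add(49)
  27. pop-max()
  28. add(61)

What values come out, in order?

69, 68, 65, 57, 59, 56, 51, 52, 58

insert 50 → {50}
insert 68 → {68, 50}
insert 47 → {68, 50, 47}
insert 51 → {68, 51, 50, 47}
insert 69 → {69, 68, 51, 50, 47}
insert 56 → {69, 68, 56, 51, 50, 47}
insert 57 → {69, 68, 57, 56, 51, 50, 47}
insert 44 → {69, 68, 57, 56, 51, 50, 47, 44}
insert 43 → {69, 68, 57, 56, 51, 50, 47, 44, 43}
pop-max → 69; now {68, 57, 56, 51, 50, 47, 44, 43}
insert 65 → {68, 65, 57, 56, 51, 50, 47, 44, 43}
pop-max → 68; now {65, 57, 56, 51, 50, 47, 44, 43}
pop-max → 65; now {57, 56, 51, 50, 47, 44, 43}
insert 45 → {57, 56, 51, 50, 47, 45, 44, 43}
pop-max → 57; now {56, 51, 50, 47, 45, 44, 43}
insert 59 → {59, 56, 51, 50, 47, 45, 44, 43}
pop-max → 59; now {56, 51, 50, 47, 45, 44, 43}
pop-max → 56; now {51, 50, 47, 45, 44, 43}
insert 46 → {51, 50, 47, 46, 45, 44, 43}
pop-max → 51; now {50, 47, 46, 45, 44, 43}
insert 52 → {52, 50, 47, 46, 45, 44, 43}
pop-max → 52; now {50, 47, 46, 45, 44, 43}
insert 48 → {50, 48, 47, 46, 45, 44, 43}
insert 54 → {54, 50, 48, 47, 46, 45, 44, 43}
insert 58 → {58, 54, 50, 48, 47, 46, 45, 44, 43}
insert 49 → {58, 54, 50, 49, 48, 47, 46, 45, 44, 43}
pop-max → 58; now {54, 50, 49, 48, 47, 46, 45, 44, 43}
insert 61 → {61, 54, 50, 49, 48, 47, 46, 45, 44, 43}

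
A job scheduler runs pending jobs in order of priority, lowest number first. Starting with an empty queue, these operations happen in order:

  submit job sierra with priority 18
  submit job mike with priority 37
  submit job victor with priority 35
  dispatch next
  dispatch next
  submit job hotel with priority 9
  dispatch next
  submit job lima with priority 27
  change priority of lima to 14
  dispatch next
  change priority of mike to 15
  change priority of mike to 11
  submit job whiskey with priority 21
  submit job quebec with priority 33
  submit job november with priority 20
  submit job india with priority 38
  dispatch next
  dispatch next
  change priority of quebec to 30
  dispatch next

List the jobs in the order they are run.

sierra → victor → hotel → lima → mike → november → whiskey

add sierra (priority 18) → {sierra:18}
add mike (priority 37) → {sierra:18, mike:37}
add victor (priority 35) → {sierra:18, victor:35, mike:37}
dispatch next → sierra; now {victor:35, mike:37}
dispatch next → victor; now {mike:37}
add hotel (priority 9) → {hotel:9, mike:37}
dispatch next → hotel; now {mike:37}
add lima (priority 27) → {lima:27, mike:37}
update lima to priority 14 → {lima:14, mike:37}
dispatch next → lima; now {mike:37}
update mike to priority 15 → {mike:15}
update mike to priority 11 → {mike:11}
add whiskey (priority 21) → {mike:11, whiskey:21}
add quebec (priority 33) → {mike:11, whiskey:21, quebec:33}
add november (priority 20) → {mike:11, november:20, whiskey:21, quebec:33}
add india (priority 38) → {mike:11, november:20, whiskey:21, quebec:33, india:38}
dispatch next → mike; now {november:20, whiskey:21, quebec:33, india:38}
dispatch next → november; now {whiskey:21, quebec:33, india:38}
update quebec to priority 30 → {whiskey:21, quebec:30, india:38}
dispatch next → whiskey; now {quebec:30, india:38}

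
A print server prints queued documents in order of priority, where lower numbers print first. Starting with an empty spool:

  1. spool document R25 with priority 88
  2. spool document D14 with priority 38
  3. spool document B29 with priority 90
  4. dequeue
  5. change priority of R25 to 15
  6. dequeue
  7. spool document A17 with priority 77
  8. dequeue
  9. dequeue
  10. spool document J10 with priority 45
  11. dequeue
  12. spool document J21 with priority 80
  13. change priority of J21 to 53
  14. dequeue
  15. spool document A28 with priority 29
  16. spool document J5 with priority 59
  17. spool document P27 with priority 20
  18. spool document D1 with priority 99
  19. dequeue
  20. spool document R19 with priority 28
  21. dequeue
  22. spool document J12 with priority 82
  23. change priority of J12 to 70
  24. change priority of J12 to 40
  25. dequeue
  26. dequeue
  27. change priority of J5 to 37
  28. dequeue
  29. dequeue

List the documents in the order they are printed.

add R25 (priority 88) → {R25:88}
add D14 (priority 38) → {D14:38, R25:88}
add B29 (priority 90) → {D14:38, R25:88, B29:90}
dequeue → D14; now {R25:88, B29:90}
update R25 to priority 15 → {R25:15, B29:90}
dequeue → R25; now {B29:90}
add A17 (priority 77) → {A17:77, B29:90}
dequeue → A17; now {B29:90}
dequeue → B29; now {}
add J10 (priority 45) → {J10:45}
dequeue → J10; now {}
add J21 (priority 80) → {J21:80}
update J21 to priority 53 → {J21:53}
dequeue → J21; now {}
add A28 (priority 29) → {A28:29}
add J5 (priority 59) → {A28:29, J5:59}
add P27 (priority 20) → {P27:20, A28:29, J5:59}
add D1 (priority 99) → {P27:20, A28:29, J5:59, D1:99}
dequeue → P27; now {A28:29, J5:59, D1:99}
add R19 (priority 28) → {R19:28, A28:29, J5:59, D1:99}
dequeue → R19; now {A28:29, J5:59, D1:99}
add J12 (priority 82) → {A28:29, J5:59, J12:82, D1:99}
update J12 to priority 70 → {A28:29, J5:59, J12:70, D1:99}
update J12 to priority 40 → {A28:29, J12:40, J5:59, D1:99}
dequeue → A28; now {J12:40, J5:59, D1:99}
dequeue → J12; now {J5:59, D1:99}
update J5 to priority 37 → {J5:37, D1:99}
dequeue → J5; now {D1:99}
dequeue → D1; now {}

D14, R25, A17, B29, J10, J21, P27, R19, A28, J12, J5, D1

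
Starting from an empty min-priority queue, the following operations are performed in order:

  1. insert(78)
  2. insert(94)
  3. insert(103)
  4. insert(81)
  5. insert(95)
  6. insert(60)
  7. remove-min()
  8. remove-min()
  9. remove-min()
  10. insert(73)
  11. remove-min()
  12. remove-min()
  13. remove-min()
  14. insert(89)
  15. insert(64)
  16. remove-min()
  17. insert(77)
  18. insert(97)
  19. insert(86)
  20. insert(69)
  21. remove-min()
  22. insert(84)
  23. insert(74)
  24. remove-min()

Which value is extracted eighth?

insert 78 → {78}
insert 94 → {78, 94}
insert 103 → {78, 94, 103}
insert 81 → {78, 81, 94, 103}
insert 95 → {78, 81, 94, 95, 103}
insert 60 → {60, 78, 81, 94, 95, 103}
remove-min → 60; now {78, 81, 94, 95, 103}
remove-min → 78; now {81, 94, 95, 103}
remove-min → 81; now {94, 95, 103}
insert 73 → {73, 94, 95, 103}
remove-min → 73; now {94, 95, 103}
remove-min → 94; now {95, 103}
remove-min → 95; now {103}
insert 89 → {89, 103}
insert 64 → {64, 89, 103}
remove-min → 64; now {89, 103}
insert 77 → {77, 89, 103}
insert 97 → {77, 89, 97, 103}
insert 86 → {77, 86, 89, 97, 103}
insert 69 → {69, 77, 86, 89, 97, 103}
remove-min → 69; now {77, 86, 89, 97, 103}
insert 84 → {77, 84, 86, 89, 97, 103}
insert 74 → {74, 77, 84, 86, 89, 97, 103}
remove-min → 74; now {77, 84, 86, 89, 97, 103}

69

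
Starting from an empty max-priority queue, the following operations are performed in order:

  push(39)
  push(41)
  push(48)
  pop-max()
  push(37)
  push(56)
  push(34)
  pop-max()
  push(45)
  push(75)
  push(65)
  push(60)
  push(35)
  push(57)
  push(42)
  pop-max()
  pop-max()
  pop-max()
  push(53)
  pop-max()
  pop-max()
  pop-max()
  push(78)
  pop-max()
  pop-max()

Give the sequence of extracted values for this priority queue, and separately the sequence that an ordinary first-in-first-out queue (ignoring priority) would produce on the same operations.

priority queue: 48, 56, 75, 65, 60, 57, 53, 45, 78, 42; FIFO queue: 39, 41, 48, 37, 56, 34, 45, 75, 65, 60

insert 39 → {39}
insert 41 → {41, 39}
insert 48 → {48, 41, 39}
pop-max → 48; now {41, 39}
insert 37 → {41, 39, 37}
insert 56 → {56, 41, 39, 37}
insert 34 → {56, 41, 39, 37, 34}
pop-max → 56; now {41, 39, 37, 34}
insert 45 → {45, 41, 39, 37, 34}
insert 75 → {75, 45, 41, 39, 37, 34}
insert 65 → {75, 65, 45, 41, 39, 37, 34}
insert 60 → {75, 65, 60, 45, 41, 39, 37, 34}
insert 35 → {75, 65, 60, 45, 41, 39, 37, 35, 34}
insert 57 → {75, 65, 60, 57, 45, 41, 39, 37, 35, 34}
insert 42 → {75, 65, 60, 57, 45, 42, 41, 39, 37, 35, 34}
pop-max → 75; now {65, 60, 57, 45, 42, 41, 39, 37, 35, 34}
pop-max → 65; now {60, 57, 45, 42, 41, 39, 37, 35, 34}
pop-max → 60; now {57, 45, 42, 41, 39, 37, 35, 34}
insert 53 → {57, 53, 45, 42, 41, 39, 37, 35, 34}
pop-max → 57; now {53, 45, 42, 41, 39, 37, 35, 34}
pop-max → 53; now {45, 42, 41, 39, 37, 35, 34}
pop-max → 45; now {42, 41, 39, 37, 35, 34}
insert 78 → {78, 42, 41, 39, 37, 35, 34}
pop-max → 78; now {42, 41, 39, 37, 35, 34}
pop-max → 42; now {41, 39, 37, 35, 34}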